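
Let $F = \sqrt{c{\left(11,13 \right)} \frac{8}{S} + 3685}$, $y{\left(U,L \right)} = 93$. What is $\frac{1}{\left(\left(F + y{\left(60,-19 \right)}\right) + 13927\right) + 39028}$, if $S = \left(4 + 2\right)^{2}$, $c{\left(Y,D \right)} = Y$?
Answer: $\frac{477432}{25326779549} - \frac{3 \sqrt{33187}}{25326779549} \approx 1.8829 \cdot 10^{-5}$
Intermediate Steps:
$S = 36$ ($S = 6^{2} = 36$)
$F = \frac{\sqrt{33187}}{3}$ ($F = \sqrt{11 \cdot \frac{8}{36} + 3685} = \sqrt{11 \cdot 8 \cdot \frac{1}{36} + 3685} = \sqrt{11 \cdot \frac{2}{9} + 3685} = \sqrt{\frac{22}{9} + 3685} = \sqrt{\frac{33187}{9}} = \frac{\sqrt{33187}}{3} \approx 60.724$)
$\frac{1}{\left(\left(F + y{\left(60,-19 \right)}\right) + 13927\right) + 39028} = \frac{1}{\left(\left(\frac{\sqrt{33187}}{3} + 93\right) + 13927\right) + 39028} = \frac{1}{\left(\left(93 + \frac{\sqrt{33187}}{3}\right) + 13927\right) + 39028} = \frac{1}{\left(14020 + \frac{\sqrt{33187}}{3}\right) + 39028} = \frac{1}{53048 + \frac{\sqrt{33187}}{3}}$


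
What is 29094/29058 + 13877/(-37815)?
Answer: 116158624/183138045 ≈ 0.63427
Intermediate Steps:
29094/29058 + 13877/(-37815) = 29094*(1/29058) + 13877*(-1/37815) = 4849/4843 - 13877/37815 = 116158624/183138045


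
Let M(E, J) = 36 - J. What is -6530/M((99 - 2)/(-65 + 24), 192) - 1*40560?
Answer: -3160415/78 ≈ -40518.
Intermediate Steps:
-6530/M((99 - 2)/(-65 + 24), 192) - 1*40560 = -6530/(36 - 1*192) - 1*40560 = -6530/(36 - 192) - 40560 = -6530/(-156) - 40560 = -6530*(-1/156) - 40560 = 3265/78 - 40560 = -3160415/78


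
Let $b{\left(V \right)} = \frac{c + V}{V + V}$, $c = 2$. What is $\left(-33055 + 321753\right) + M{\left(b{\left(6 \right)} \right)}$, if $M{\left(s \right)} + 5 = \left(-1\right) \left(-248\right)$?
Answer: $288941$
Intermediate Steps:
$b{\left(V \right)} = \frac{2 + V}{2 V}$ ($b{\left(V \right)} = \frac{2 + V}{V + V} = \frac{2 + V}{2 V}$)
$M{\left(s \right)} = 243$ ($M{\left(s \right)} = -5 - -248 = -5 + 248 = 243$)
$\left(-33055 + 321753\right) + M{\left(b{\left(6 \right)} \right)} = \left(-33055 + 321753\right) + 243 = 288698 + 243 = 288941$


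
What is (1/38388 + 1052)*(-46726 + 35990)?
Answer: -108391131068/9597 ≈ -1.1294e+7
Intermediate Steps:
(1/38388 + 1052)*(-46726 + 35990) = (1/38388 + 1052)*(-10736) = (40384177/38388)*(-10736) = -108391131068/9597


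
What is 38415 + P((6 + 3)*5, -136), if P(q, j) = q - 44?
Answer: 38416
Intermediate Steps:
P(q, j) = -44 + q
38415 + P((6 + 3)*5, -136) = 38415 + (-44 + (6 + 3)*5) = 38415 + (-44 + 9*5) = 38415 + (-44 + 45) = 38415 + 1 = 38416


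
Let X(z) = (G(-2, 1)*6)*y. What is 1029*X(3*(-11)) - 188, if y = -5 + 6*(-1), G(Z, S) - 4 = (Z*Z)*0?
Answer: -271844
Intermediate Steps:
G(Z, S) = 4 (G(Z, S) = 4 + (Z*Z)*0 = 4 + Z²*0 = 4 + 0 = 4)
y = -11 (y = -5 - 6 = -11)
X(z) = -264 (X(z) = (4*6)*(-11) = 24*(-11) = -264)
1029*X(3*(-11)) - 188 = 1029*(-264) - 188 = -271656 - 188 = -271844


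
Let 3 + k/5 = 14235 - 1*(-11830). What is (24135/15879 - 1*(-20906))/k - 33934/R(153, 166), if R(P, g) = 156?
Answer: -2923507809844/13449751185 ≈ -217.37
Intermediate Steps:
k = 130310 (k = -15 + 5*(14235 - 1*(-11830)) = -15 + 5*(14235 + 11830) = -15 + 5*26065 = -15 + 130325 = 130310)
(24135/15879 - 1*(-20906))/k - 33934/R(153, 166) = (24135/15879 - 1*(-20906))/130310 - 33934/156 = (24135*(1/15879) + 20906)*(1/130310) - 33934*1/156 = (8045/5293 + 20906)*(1/130310) - 16967/78 = (110663503/5293)*(1/130310) - 16967/78 = 110663503/689730830 - 16967/78 = -2923507809844/13449751185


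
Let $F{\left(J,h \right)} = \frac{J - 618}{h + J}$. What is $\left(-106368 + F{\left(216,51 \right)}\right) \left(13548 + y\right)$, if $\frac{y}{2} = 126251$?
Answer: $- \frac{2518665020300}{89} \approx -2.83 \cdot 10^{10}$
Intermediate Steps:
$y = 252502$ ($y = 2 \cdot 126251 = 252502$)
$F{\left(J,h \right)} = \frac{-618 + J}{J + h}$
$\left(-106368 + F{\left(216,51 \right)}\right) \left(13548 + y\right) = \left(-106368 + \frac{-618 + 216}{216 + 51}\right) \left(13548 + 252502\right) = \left(-106368 + \frac{1}{267} \left(-402\right)\right) 266050 = \left(-106368 - \frac{134}{89}\right) 266050 = \left(- \frac{9466886}{89}\right) 266050 = - \frac{2518665020300}{89}$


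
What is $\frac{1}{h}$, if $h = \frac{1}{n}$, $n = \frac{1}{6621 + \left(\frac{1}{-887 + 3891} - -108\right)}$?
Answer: $\frac{3004}{20213917} \approx 0.00014861$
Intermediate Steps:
$n = \frac{3004}{20213917}$ ($n = \frac{1}{6621 + \left(\frac{1}{3004} + 108\right)} = \frac{1}{6621 + \frac{324433}{3004}} = \frac{1}{\frac{20213917}{3004}} = \frac{3004}{20213917} \approx 0.00014861$)
$h = \frac{20213917}{3004}$ ($h = \frac{1}{\frac{3004}{20213917}} = \frac{20213917}{3004} \approx 6729.0$)
$\frac{1}{h} = \frac{1}{\frac{20213917}{3004}} = \frac{3004}{20213917}$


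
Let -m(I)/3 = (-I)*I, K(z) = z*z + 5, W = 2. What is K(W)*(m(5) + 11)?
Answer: 774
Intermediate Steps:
K(z) = 5 + z² (K(z) = z² + 5 = 5 + z²)
m(I) = 3*I² (m(I) = -3*(-I)*I = -(-3)*I² = 3*I²)
K(W)*(m(5) + 11) = (5 + 2²)*(3*5² + 11) = (5 + 4)*(3*25 + 11) = 9*(75 + 11) = 9*86 = 774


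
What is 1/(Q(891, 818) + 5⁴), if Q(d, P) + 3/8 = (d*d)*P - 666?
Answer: 8/5195156933 ≈ 1.5399e-9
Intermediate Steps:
Q(d, P) = -5331/8 + P*d² (Q(d, P) = -3/8 + ((d*d)*P - 666) = -3/8 + (d²*P - 666) = -3/8 + (P*d² - 666) = -3/8 + (-666 + P*d²) = -5331/8 + P*d²)
1/(Q(891, 818) + 5⁴) = 1/((-5331/8 + 818*891²) + 5⁴) = 1/((-5331/8 + 818*793881) + 625) = 1/((-5331/8 + 649394658) + 625) = 1/(5195151933/8 + 625) = 1/(5195156933/8) = 8/5195156933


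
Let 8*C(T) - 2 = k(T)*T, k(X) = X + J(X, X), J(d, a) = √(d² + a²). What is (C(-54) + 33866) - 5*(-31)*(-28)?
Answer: 119563/4 - 729*√2/2 ≈ 29375.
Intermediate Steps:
J(d, a) = √(a² + d²)
k(X) = X + √2*√(X²) (k(X) = X + √(X² + X²) = X + √(2*X²) = X + √2*√(X²))
C(T) = ¼ + T*(T + √2*√(T²))/8 (C(T) = ¼ + ((T + √2*√(T²))*T)/8 = ¼ + (T*(T + √2*√(T²)))/8 = ¼ + T*(T + √2*√(T²))/8)
(C(-54) + 33866) - 5*(-31)*(-28) = ((¼ + (⅛)*(-54)*(-54 + √2*√((-54)²))) + 33866) - 5*(-31)*(-28) = ((¼ + (⅛)*(-54)*(-54 + √2*√2916)) + 33866) + 155*(-28) = ((¼ + (⅛)*(-54)*(-54 + √2*54)) + 33866) - 4340 = ((¼ + (⅛)*(-54)*(-54 + 54*√2)) + 33866) - 4340 = ((¼ + (729/2 - 729*√2/2)) + 33866) - 4340 = ((1459/4 - 729*√2/2) + 33866) - 4340 = (136923/4 - 729*√2/2) - 4340 = 119563/4 - 729*√2/2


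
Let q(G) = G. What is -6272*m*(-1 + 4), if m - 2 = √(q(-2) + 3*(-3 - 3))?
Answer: -37632 - 37632*I*√5 ≈ -37632.0 - 84148.0*I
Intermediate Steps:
m = 2 + 2*I*√5 (m = 2 + √(-2 + 3*(-3 - 3)) = 2 + √(-2 + 3*(-6)) = 2 + √(-2 - 18) = 2 + √(-20) = 2 + 2*I*√5 ≈ 2.0 + 4.4721*I)
-6272*m*(-1 + 4) = -6272*(2 + 2*I*√5)*(-1 + 4) = -6272*(2 + 2*I*√5)*3 = -6272*(6 + 6*I*√5) = -37632 - 37632*I*√5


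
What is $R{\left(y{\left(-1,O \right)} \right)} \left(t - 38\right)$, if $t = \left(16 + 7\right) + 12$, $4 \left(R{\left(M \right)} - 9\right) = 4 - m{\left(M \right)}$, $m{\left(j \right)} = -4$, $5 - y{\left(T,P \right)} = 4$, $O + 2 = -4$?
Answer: $-33$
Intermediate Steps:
$O = -6$ ($O = -2 - 4 = -6$)
$y{\left(T,P \right)} = 1$ ($y{\left(T,P \right)} = 5 - 4 = 1$)
$R{\left(M \right)} = 11$ ($R{\left(M \right)} = 9 + \frac{4 - -4}{4} = 9 + \frac{4 + 4}{4} = 9 + \frac{1}{4} \cdot 8 = 9 + 2 = 11$)
$t = 35$ ($t = 23 + 12 = 35$)
$R{\left(y{\left(-1,O \right)} \right)} \left(t - 38\right) = 11 \left(35 - 38\right) = 11 \left(-3\right) = -33$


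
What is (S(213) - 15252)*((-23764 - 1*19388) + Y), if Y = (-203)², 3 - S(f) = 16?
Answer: 29659895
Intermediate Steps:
S(f) = -13 (S(f) = 3 - 1*16 = 3 - 16 = -13)
Y = 41209
(S(213) - 15252)*((-23764 - 1*19388) + Y) = (-13 - 15252)*((-23764 - 1*19388) + 41209) = -15265*((-23764 - 19388) + 41209) = -15265*(-43152 + 41209) = -15265*(-1943) = 29659895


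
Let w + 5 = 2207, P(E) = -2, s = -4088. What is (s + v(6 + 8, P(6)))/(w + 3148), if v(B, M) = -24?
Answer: -2056/2675 ≈ -0.76860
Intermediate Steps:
w = 2202 (w = -5 + 2207 = 2202)
(s + v(6 + 8, P(6)))/(w + 3148) = (-4088 - 24)/(2202 + 3148) = -4112/5350 = -4112*1/5350 = -2056/2675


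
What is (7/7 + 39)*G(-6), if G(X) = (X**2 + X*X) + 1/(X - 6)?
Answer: 8630/3 ≈ 2876.7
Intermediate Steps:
G(X) = 1/(-6 + X) + 2*X**2 (G(X) = (X**2 + X**2) + 1/(-6 + X) = 2*X**2 + 1/(-6 + X) = 1/(-6 + X) + 2*X**2)
(7/7 + 39)*G(-6) = (7/7 + 39)*((1 - 12*(-6)**2 + 2*(-6)**3)/(-6 - 6)) = (7*(1/7) + 39)*((1 - 12*36 + 2*(-216))/(-12)) = (1 + 39)*(-(1 - 432 - 432)/12) = 40*(-1/12*(-863)) = 40*(863/12) = 8630/3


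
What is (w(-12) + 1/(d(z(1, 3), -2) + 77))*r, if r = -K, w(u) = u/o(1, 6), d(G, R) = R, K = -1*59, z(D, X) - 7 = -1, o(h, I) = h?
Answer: -53041/75 ≈ -707.21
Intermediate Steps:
z(D, X) = 6 (z(D, X) = 7 - 1 = 6)
K = -59
w(u) = u (w(u) = u/1 = u*1 = u)
r = 59 (r = -1*(-59) = 59)
(w(-12) + 1/(d(z(1, 3), -2) + 77))*r = (-12 + 1/(-2 + 77))*59 = (-12 + 1/75)*59 = -899/75*59 = -53041/75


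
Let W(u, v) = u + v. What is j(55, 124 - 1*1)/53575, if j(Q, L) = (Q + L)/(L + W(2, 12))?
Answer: 178/7339775 ≈ 2.4251e-5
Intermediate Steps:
j(Q, L) = (L + Q)/(14 + L) (j(Q, L) = (Q + L)/(L + (2 + 12)) = (L + Q)/(L + 14) = (L + Q)/(14 + L))
j(55, 124 - 1*1)/53575 = (((124 - 1*1) + 55)/(14 + (124 - 1*1)))/53575 = (((124 - 1) + 55)/(14 + (124 - 1)))*(1/53575) = ((123 + 55)/(14 + 123))*(1/53575) = (178/137)*(1/53575) = 178/7339775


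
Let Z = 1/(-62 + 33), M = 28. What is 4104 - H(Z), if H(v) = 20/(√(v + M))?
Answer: 4104 - 20*√23519/811 ≈ 4100.2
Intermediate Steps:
Z = -1/29 (Z = 1/(-29) = -1/29 ≈ -0.034483)
H(v) = 20/√(28 + v) (H(v) = 20/(√(v + 28)) = 20/(√(28 + v)) = 20/√(28 + v))
4104 - H(Z) = 4104 - 20/√(28 - 1/29) = 4104 - 20/√(811/29) = 4104 - 20*√23519/811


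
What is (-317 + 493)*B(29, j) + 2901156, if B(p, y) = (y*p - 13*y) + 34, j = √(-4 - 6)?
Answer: 2907140 + 2816*I*√10 ≈ 2.9071e+6 + 8905.0*I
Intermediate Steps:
j = I*√10 (j = √(-10) = I*√10 ≈ 3.1623*I)
B(p, y) = 34 - 13*y + p*y (B(p, y) = (p*y - 13*y) + 34 = (-13*y + p*y) + 34 = 34 - 13*y + p*y)
(-317 + 493)*B(29, j) + 2901156 = (-317 + 493)*(34 - 13*I*√10 + 29*(I*√10)) + 2901156 = 176*(34 - 13*I*√10 + 29*I*√10) + 2901156 = 176*(34 + 16*I*√10) + 2901156 = (5984 + 2816*I*√10) + 2901156 = 2907140 + 2816*I*√10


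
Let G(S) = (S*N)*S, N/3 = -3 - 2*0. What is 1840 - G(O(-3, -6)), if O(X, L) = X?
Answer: 1921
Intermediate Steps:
N = -9 (N = 3*(-3 - 2*0) = 3*(-3 + 0) = 3*(-3) = -9)
G(S) = -9*S**2 (G(S) = (S*(-9))*S = (-9*S)*S = -9*S**2)
1840 - G(O(-3, -6)) = 1840 - (-9)*(-3)**2 = 1840 - (-9)*9 = 1840 - 1*(-81) = 1840 + 81 = 1921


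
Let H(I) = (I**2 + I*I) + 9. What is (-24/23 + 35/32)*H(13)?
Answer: 12839/736 ≈ 17.444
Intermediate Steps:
H(I) = 9 + 2*I**2 (H(I) = (I**2 + I**2) + 9 = 2*I**2 + 9 = 9 + 2*I**2)
(-24/23 + 35/32)*H(13) = (-24/23 + 35/32)*(9 + 2*13**2) = (-24*1/23 + 35*(1/32))*(9 + 2*169) = (-24/23 + 35/32)*(9 + 338) = (37/736)*347 = 12839/736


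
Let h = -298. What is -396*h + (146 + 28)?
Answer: 118182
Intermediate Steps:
-396*h + (146 + 28) = -396*(-298) + (146 + 28) = 118008 + 174 = 118182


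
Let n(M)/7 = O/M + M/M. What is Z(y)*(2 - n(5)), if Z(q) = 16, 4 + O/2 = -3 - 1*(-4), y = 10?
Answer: 272/5 ≈ 54.400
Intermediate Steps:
O = -6 (O = -8 + 2*(-3 - 1*(-4)) = -8 + 2*(-3 + 4) = -8 + 2*1 = -8 + 2 = -6)
n(M) = 7 - 42/M (n(M) = 7*(-6/M + M/M) = 7*(-6/M + 1) = 7*(1 - 6/M) = 7 - 42/M)
Z(y)*(2 - n(5)) = 16*(2 - (7 - 42/5)) = 16*(2 - 1*(-7/5)) = 16*(2 + 7/5) = 16*(17/5) = 272/5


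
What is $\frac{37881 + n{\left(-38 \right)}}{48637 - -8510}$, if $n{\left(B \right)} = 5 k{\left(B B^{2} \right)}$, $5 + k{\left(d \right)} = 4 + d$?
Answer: $- \frac{78828}{19049} \approx -4.1382$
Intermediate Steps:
$k{\left(d \right)} = -1 + d$ ($k{\left(d \right)} = -5 + \left(4 + d\right) = -1 + d$)
$n{\left(B \right)} = -5 + 5 B^{3}$ ($n{\left(B \right)} = 5 \left(-1 + B B^{2}\right) = 5 \left(-1 + B^{3}\right) = -5 + 5 B^{3}$)
$\frac{37881 + n{\left(-38 \right)}}{48637 - -8510} = \frac{37881 + \left(-5 + 5 \left(-38\right)^{3}\right)}{48637 - -8510} = \frac{37881 + \left(-5 + 5 \left(-54872\right)\right)}{48637 + 8510} = \frac{37881 - 274365}{57147} = \left(37881 - 274365\right) \frac{1}{57147} = \left(-236484\right) \frac{1}{57147} = - \frac{78828}{19049}$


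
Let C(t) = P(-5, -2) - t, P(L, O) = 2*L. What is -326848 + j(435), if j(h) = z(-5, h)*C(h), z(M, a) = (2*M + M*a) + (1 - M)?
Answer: 642807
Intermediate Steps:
z(M, a) = 1 + M + M*a
C(t) = -10 - t (C(t) = 2*(-5) - t = -10 - t)
j(h) = (-10 - h)*(-4 - 5*h) (j(h) = (1 - 5 - 5*h)*(-10 - h) = (-4 - 5*h)*(-10 - h) = (-10 - h)*(-4 - 5*h))
-326848 + j(435) = -326848 + (4 + 5*435)*(10 + 435) = -326848 + (4 + 2175)*445 = -326848 + 2179*445 = -326848 + 969655 = 642807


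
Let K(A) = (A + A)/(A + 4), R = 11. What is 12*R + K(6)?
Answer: 666/5 ≈ 133.20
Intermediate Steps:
K(A) = 2*A/(4 + A) (K(A) = (2*A)/(4 + A) = 2*A/(4 + A))
12*R + K(6) = 12*11 + 2*6/(4 + 6) = 132 + 2*6/10 = 132 + 2*6*(1/10) = 132 + 6/5 = 666/5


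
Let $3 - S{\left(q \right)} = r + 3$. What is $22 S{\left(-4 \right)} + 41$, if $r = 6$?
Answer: $-91$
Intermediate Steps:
$S{\left(q \right)} = -6$ ($S{\left(q \right)} = 3 - \left(6 + 3\right) = 3 - 9 = -6$)
$22 S{\left(-4 \right)} + 41 = 22 \left(-6\right) + 41 = -132 + 41 = -91$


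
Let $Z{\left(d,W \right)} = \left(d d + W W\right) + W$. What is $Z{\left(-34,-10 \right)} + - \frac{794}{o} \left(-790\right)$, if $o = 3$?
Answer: $\frac{630998}{3} \approx 2.1033 \cdot 10^{5}$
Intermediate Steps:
$Z{\left(d,W \right)} = W + W^{2} + d^{2}$ ($Z{\left(d,W \right)} = \left(d^{2} + W^{2}\right) + W = \left(W^{2} + d^{2}\right) + W = W + W^{2} + d^{2}$)
$Z{\left(-34,-10 \right)} + - \frac{794}{o} \left(-790\right) = \left(-10 + \left(-10\right)^{2} + \left(-34\right)^{2}\right) + - \frac{794}{3} \left(-790\right) = \left(-10 + 100 + 1156\right) + \left(-794\right) \frac{1}{3} \left(-790\right) = 1246 - - \frac{627260}{3} = 1246 + \frac{627260}{3} = \frac{630998}{3}$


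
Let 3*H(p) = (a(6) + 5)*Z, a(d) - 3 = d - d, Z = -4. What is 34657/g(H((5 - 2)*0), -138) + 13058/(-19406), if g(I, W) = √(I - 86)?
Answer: -6529/9703 - 34657*I*√870/290 ≈ -0.67288 - 3524.9*I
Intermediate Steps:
a(d) = 3 (a(d) = 3 + (d - d) = 3 + 0 = 3)
H(p) = -32/3 (H(p) = ((3 + 5)*(-4))/3 = (8*(-4))/3 = (⅓)*(-32) = -32/3)
g(I, W) = √(-86 + I)
34657/g(H((5 - 2)*0), -138) + 13058/(-19406) = 34657/(√(-86 - 32/3)) + 13058/(-19406) = 34657/(√(-290/3)) + 13058*(-1/19406) = 34657/((I*√870/3)) - 6529/9703 = 34657*(-I*√870/290) - 6529/9703 = -34657*I*√870/290 - 6529/9703 = -6529/9703 - 34657*I*√870/290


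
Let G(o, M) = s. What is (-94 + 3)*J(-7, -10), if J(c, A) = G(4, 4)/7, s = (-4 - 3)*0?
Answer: 0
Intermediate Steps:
s = 0 (s = -7*0 = 0)
G(o, M) = 0
J(c, A) = 0 (J(c, A) = 0/7 = 0*(⅐) = 0)
(-94 + 3)*J(-7, -10) = (-94 + 3)*0 = -91*0 = 0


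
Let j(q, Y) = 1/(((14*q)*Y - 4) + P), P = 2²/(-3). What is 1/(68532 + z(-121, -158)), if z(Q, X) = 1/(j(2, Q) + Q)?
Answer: 1231783/84416542376 ≈ 1.4592e-5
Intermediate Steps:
P = -4/3 (P = 4*(-⅓) = -4/3 ≈ -1.3333)
j(q, Y) = 1/(-16/3 + 14*Y*q) (j(q, Y) = 1/(((14*q)*Y - 4) - 4/3) = 1/((14*Y*q - 4) - 4/3) = 1/((-4 + 14*Y*q) - 4/3) = 1/(-16/3 + 14*Y*q))
z(Q, X) = 1/(Q + 3/(2*(-8 + 42*Q))) (z(Q, X) = 1/(3/(2*(-8 + 21*Q*2)) + Q) = 1/(3/(2*(-8 + 42*Q)) + Q) = 1/(Q + 3/(2*(-8 + 42*Q))))
1/(68532 + z(-121, -158)) = 1/(68532 + 4*(-4 + 21*(-121))/(3 + 4*(-121)*(-4 + 21*(-121)))) = 1/(68532 + 4*(-4 - 2541)/(3 + 4*(-121)*(-4 - 2541))) = 1/(68532 + 4*(-2545)/(3 + 4*(-121)*(-2545))) = 1/(68532 + 4*(-2545)/(3 + 1231780)) = 1/(68532 + 4*(-2545)/1231783) = 1/(68532 + 4*(1/1231783)*(-2545)) = 1/(68532 - 10180/1231783) = 1/(84416542376/1231783) = 1231783/84416542376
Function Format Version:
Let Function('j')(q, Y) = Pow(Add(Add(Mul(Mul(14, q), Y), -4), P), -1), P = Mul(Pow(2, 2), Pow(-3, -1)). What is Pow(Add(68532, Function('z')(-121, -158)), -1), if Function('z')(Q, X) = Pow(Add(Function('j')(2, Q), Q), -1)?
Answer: Rational(1231783, 84416542376) ≈ 1.4592e-5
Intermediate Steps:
P = Rational(-4, 3) (P = Mul(4, Rational(-1, 3)) = Rational(-4, 3) ≈ -1.3333)
Function('j')(q, Y) = Pow(Add(Rational(-16, 3), Mul(14, Y, q)), -1) (Function('j')(q, Y) = Pow(Add(Add(Mul(Mul(14, q), Y), -4), Rational(-4, 3)), -1) = Pow(Add(Add(Mul(14, Y, q), -4), Rational(-4, 3)), -1) = Pow(Add(Add(-4, Mul(14, Y, q)), Rational(-4, 3)), -1) = Pow(Add(Rational(-16, 3), Mul(14, Y, q)), -1))
Function('z')(Q, X) = Pow(Add(Q, Mul(Rational(3, 2), Pow(Add(-8, Mul(42, Q)), -1))), -1) (Function('z')(Q, X) = Pow(Add(Mul(Rational(3, 2), Pow(Add(-8, Mul(21, Q, 2)), -1)), Q), -1) = Pow(Add(Mul(Rational(3, 2), Pow(Add(-8, Mul(42, Q)), -1)), Q), -1) = Pow(Add(Q, Mul(Rational(3, 2), Pow(Add(-8, Mul(42, Q)), -1))), -1))
Pow(Add(68532, Function('z')(-121, -158)), -1) = Pow(Add(68532, Mul(4, Pow(Add(3, Mul(4, -121, Add(-4, Mul(21, -121)))), -1), Add(-4, Mul(21, -121)))), -1) = Pow(Add(68532, Mul(4, Pow(Add(3, Mul(4, -121, Add(-4, -2541))), -1), Add(-4, -2541))), -1) = Pow(Add(68532, Mul(4, Pow(Add(3, Mul(4, -121, -2545)), -1), -2545)), -1) = Pow(Add(68532, Mul(4, Pow(Add(3, 1231780), -1), -2545)), -1) = Pow(Add(68532, Mul(4, Pow(1231783, -1), -2545)), -1) = Pow(Add(68532, Mul(4, Rational(1, 1231783), -2545)), -1) = Pow(Add(68532, Rational(-10180, 1231783)), -1) = Pow(Rational(84416542376, 1231783), -1) = Rational(1231783, 84416542376)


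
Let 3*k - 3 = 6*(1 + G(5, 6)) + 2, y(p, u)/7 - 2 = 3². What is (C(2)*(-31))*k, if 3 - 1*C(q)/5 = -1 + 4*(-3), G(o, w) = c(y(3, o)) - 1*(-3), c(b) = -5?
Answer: 2480/3 ≈ 826.67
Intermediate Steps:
y(p, u) = 77 (y(p, u) = 14 + 7*3² = 14 + 7*9 = 14 + 63 = 77)
G(o, w) = -2 (G(o, w) = -5 - 1*(-3) = -5 + 3 = -2)
C(q) = 80 (C(q) = 15 - 5*(-1 + 4*(-3)) = 15 - 5*(-1 - 12) = 15 - 5*(-13) = 15 + 65 = 80)
k = -⅓ (k = 1 + (6*(1 - 2) + 2)/3 = 1 + (6*(-1) + 2)/3 = 1 + (-6 + 2)/3 = 1 + (⅓)*(-4) = 1 - 4/3 = -⅓ ≈ -0.33333)
(C(2)*(-31))*k = (80*(-31))*(-⅓) = -2480*(-⅓) = 2480/3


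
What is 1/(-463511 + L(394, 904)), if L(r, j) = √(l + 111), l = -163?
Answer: -463511/214842447173 - 2*I*√13/214842447173 ≈ -2.1574e-6 - 3.3565e-11*I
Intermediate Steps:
L(r, j) = 2*I*√13 (L(r, j) = √(-163 + 111) = √(-52) = 2*I*√13)
1/(-463511 + L(394, 904)) = 1/(-463511 + 2*I*√13)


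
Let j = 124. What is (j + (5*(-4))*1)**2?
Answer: 10816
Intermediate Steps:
(j + (5*(-4))*1)**2 = (124 + (5*(-4))*1)**2 = (124 - 20*1)**2 = (124 - 20)**2 = 104**2 = 10816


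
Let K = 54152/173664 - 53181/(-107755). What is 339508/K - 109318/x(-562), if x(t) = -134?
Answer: 53311596986745077/126217731781 ≈ 4.2238e+5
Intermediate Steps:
K = 1883846743/2339145540 (K = 54152*(1/173664) - 53181*(-1/107755) = 6769/21708 + 53181/107755 = 1883846743/2339145540 ≈ 0.80536)
339508/K - 109318/x(-562) = 339508/(1883846743/2339145540) - 109318/(-134) = 339508*(2339145540/1883846743) - 109318*(-1/134) = 794158623994320/1883846743 + 54659/67 = 53311596986745077/126217731781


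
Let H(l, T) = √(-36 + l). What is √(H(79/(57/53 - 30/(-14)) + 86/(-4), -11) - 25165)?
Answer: √(-8969032485 + 597*I*√11744781)/597 ≈ 0.018093 + 158.63*I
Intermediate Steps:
√(H(79/(57/53 - 30/(-14)) + 86/(-4), -11) - 25165) = √(√(-36 + (79/(57/53 - 30/(-14)) + 86/(-4))) - 25165) = √(√(-36 + (79/(57*(1/53) - 30*(-1/14)) + 86*(-¼))) - 25165) = √(√(-36 + (79/(57/53 + 15/7) - 43/2)) - 25165) = √(√(-36 + (79/(1194/371) - 43/2)) - 25165) = √(√(-36 + (79*(371/1194) - 43/2)) - 25165) = √(√(-36 + (29309/1194 - 43/2)) - 25165) = √(√(-36 + 1819/597) - 25165) = √(√(-19673/597) - 25165) = √(I*√11744781/597 - 25165) = √(-25165 + I*√11744781/597)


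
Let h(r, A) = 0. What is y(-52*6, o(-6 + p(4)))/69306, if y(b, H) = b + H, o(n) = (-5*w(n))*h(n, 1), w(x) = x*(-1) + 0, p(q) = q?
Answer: -52/11551 ≈ -0.0045018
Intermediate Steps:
w(x) = -x (w(x) = -x + 0 = -x)
o(n) = 0 (o(n) = -(-5)*n*0 = (5*n)*0 = 0)
y(b, H) = H + b
y(-52*6, o(-6 + p(4)))/69306 = (0 - 52*6)/69306 = (0 - 312)*(1/69306) = -312*1/69306 = -52/11551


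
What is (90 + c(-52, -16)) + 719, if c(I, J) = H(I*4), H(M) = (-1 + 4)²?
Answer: 818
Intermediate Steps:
H(M) = 9 (H(M) = 3² = 9)
c(I, J) = 9
(90 + c(-52, -16)) + 719 = (90 + 9) + 719 = 99 + 719 = 818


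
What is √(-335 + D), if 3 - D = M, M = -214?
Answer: I*√118 ≈ 10.863*I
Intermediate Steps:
D = 217 (D = 3 - 1*(-214) = 3 + 214 = 217)
√(-335 + D) = √(-335 + 217) = √(-118) = I*√118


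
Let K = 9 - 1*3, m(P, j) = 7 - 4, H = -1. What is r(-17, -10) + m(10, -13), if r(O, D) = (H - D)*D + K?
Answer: -81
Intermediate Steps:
m(P, j) = 3
K = 6 (K = 9 - 3 = 6)
r(O, D) = 6 + D*(-1 - D) (r(O, D) = (-1 - D)*D + 6 = D*(-1 - D) + 6 = 6 + D*(-1 - D))
r(-17, -10) + m(10, -13) = (6 - 1*(-10) - 1*(-10)²) + 3 = (6 + 10 - 1*100) + 3 = (6 + 10 - 100) + 3 = -84 + 3 = -81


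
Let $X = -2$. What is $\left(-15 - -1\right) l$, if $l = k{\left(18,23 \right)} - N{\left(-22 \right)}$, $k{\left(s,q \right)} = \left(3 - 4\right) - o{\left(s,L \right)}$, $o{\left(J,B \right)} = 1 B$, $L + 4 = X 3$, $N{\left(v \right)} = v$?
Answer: $-434$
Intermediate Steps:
$L = -10$ ($L = -4 - 6 = -10$)
$o{\left(J,B \right)} = B$
$k{\left(s,q \right)} = 9$ ($k{\left(s,q \right)} = \left(3 - 4\right) - -10 = \left(3 - 4\right) + 10 = -1 + 10 = 9$)
$l = 31$ ($l = 9 - -22 = 9 + 22 = 31$)
$\left(-15 - -1\right) l = \left(-15 - -1\right) 31 = \left(-15 + 1\right) 31 = \left(-14\right) 31 = -434$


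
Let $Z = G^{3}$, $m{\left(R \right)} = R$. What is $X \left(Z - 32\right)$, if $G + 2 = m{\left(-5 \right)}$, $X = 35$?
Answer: $-13125$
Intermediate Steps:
$G = -7$ ($G = -2 - 5 = -7$)
$Z = -343$ ($Z = \left(-7\right)^{3} = -343$)
$X \left(Z - 32\right) = 35 \left(-343 - 32\right) = 35 \left(-375\right) = -13125$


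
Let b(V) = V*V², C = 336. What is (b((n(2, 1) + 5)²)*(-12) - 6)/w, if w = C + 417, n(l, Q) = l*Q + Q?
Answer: -1048578/251 ≈ -4177.6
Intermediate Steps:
n(l, Q) = Q + Q*l (n(l, Q) = Q*l + Q = Q + Q*l)
b(V) = V³
w = 753 (w = 336 + 417 = 753)
(b((n(2, 1) + 5)²)*(-12) - 6)/w = (((1*(1 + 2) + 5)²)³*(-12) - 6)/753 = (((1*3 + 5)²)³*(-12) - 6)*(1/753) = (((3 + 5)²)³*(-12) - 6)*(1/753) = ((8²)³*(-12) - 6)*(1/753) = (64³*(-12) - 6)*(1/753) = (262144*(-12) - 6)*(1/753) = (-3145728 - 6)*(1/753) = -3145734*1/753 = -1048578/251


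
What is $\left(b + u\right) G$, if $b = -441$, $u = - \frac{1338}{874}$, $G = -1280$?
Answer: $\frac{247534080}{437} \approx 5.6644 \cdot 10^{5}$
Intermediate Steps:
$u = - \frac{669}{437}$ ($u = \left(-1338\right) \frac{1}{874} = - \frac{669}{437} \approx -1.5309$)
$\left(b + u\right) G = \left(-441 - \frac{669}{437}\right) \left(-1280\right) = \left(- \frac{193386}{437}\right) \left(-1280\right) = \frac{247534080}{437}$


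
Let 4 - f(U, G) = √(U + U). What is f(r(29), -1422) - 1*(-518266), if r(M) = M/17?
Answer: 518270 - √986/17 ≈ 5.1827e+5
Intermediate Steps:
r(M) = M/17 (r(M) = M*(1/17) = M/17)
f(U, G) = 4 - √2*√U (f(U, G) = 4 - √(U + U) = 4 - √(2*U) = 4 - √2*√U)
f(r(29), -1422) - 1*(-518266) = (4 - √2*√((1/17)*29)) - 1*(-518266) = (4 - √2*√(29/17)) + 518266 = (4 - √2*√493/17) + 518266 = (4 - √986/17) + 518266 = 518270 - √986/17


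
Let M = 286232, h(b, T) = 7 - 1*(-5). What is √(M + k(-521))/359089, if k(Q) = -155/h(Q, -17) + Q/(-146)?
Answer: √54910098417/157280982 ≈ 0.0014899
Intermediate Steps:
h(b, T) = 12 (h(b, T) = 7 + 5 = 12)
k(Q) = -155/12 - Q/146 (k(Q) = -155/12 + Q/(-146) = -155*1/12 + Q*(-1/146) = -155/12 - Q/146)
√(M + k(-521))/359089 = √(286232 + (-155/12 - 1/146*(-521)))/359089 = √(286232 + (-155/12 + 521/146))*(1/359089) = √(286232 - 8189/876)*(1/359089) = √(250731043/876)*(1/359089) = (√54910098417/438)*(1/359089) = √54910098417/157280982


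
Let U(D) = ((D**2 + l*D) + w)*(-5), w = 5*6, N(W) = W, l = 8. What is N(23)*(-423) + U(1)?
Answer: -9924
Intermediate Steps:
w = 30
U(D) = -150 - 40*D - 5*D**2 (U(D) = ((D**2 + 8*D) + 30)*(-5) = (30 + D**2 + 8*D)*(-5) = -150 - 40*D - 5*D**2)
N(23)*(-423) + U(1) = 23*(-423) + (-150 - 40*1 - 5*1**2) = -9729 + (-150 - 40 - 5*1) = -9729 + (-150 - 40 - 5) = -9729 - 195 = -9924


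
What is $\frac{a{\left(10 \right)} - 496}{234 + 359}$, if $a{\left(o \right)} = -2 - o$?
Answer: $- \frac{508}{593} \approx -0.85666$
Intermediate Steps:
$\frac{a{\left(10 \right)} - 496}{234 + 359} = \frac{\left(-2 - 10\right) - 496}{234 + 359} = \frac{\left(-2 - 10\right) - 496}{593} = \left(-12 - 496\right) \frac{1}{593} = \left(-508\right) \frac{1}{593} = - \frac{508}{593}$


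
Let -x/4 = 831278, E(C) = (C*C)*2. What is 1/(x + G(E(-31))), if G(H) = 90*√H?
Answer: -415639/1382044280543 - 1395*√2/5528177122172 ≈ -3.0110e-7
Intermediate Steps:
E(C) = 2*C² (E(C) = C²*2 = 2*C²)
x = -3325112 (x = -4*831278 = -3325112)
1/(x + G(E(-31))) = 1/(-3325112 + 90*√(2*(-31)²)) = 1/(-3325112 + 90*√(2*961)) = 1/(-3325112 + 90*√1922) = 1/(-3325112 + 90*(31*√2)) = 1/(-3325112 + 2790*√2)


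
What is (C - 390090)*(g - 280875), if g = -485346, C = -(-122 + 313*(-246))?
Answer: 239804186370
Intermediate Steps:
C = 77120 (C = -(-122 - 76998) = -1*(-77120) = 77120)
(C - 390090)*(g - 280875) = (77120 - 390090)*(-485346 - 280875) = -312970*(-766221) = 239804186370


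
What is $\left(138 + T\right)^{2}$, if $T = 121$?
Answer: $67081$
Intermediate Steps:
$\left(138 + T\right)^{2} = \left(138 + 121\right)^{2} = 259^{2} = 67081$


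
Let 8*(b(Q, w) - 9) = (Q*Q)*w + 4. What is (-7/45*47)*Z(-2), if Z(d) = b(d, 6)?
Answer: -1645/18 ≈ -91.389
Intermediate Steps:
b(Q, w) = 19/2 + w*Q²/8 (b(Q, w) = 9 + ((Q*Q)*w + 4)/8 = 9 + (Q²*w + 4)/8 = 9 + (w*Q² + 4)/8 = 9 + (4 + w*Q²)/8 = 9 + (½ + w*Q²/8) = 19/2 + w*Q²/8)
Z(d) = 19/2 + 3*d²/4 (Z(d) = 19/2 + (⅛)*6*d² = 19/2 + 3*d²/4)
(-7/45*47)*Z(-2) = (-7/45*47)*(19/2 + (¾)*(-2)²) = (-7*1/45*47)*(19/2 + (¾)*4) = (-7/45*47)*(19/2 + 3) = -329/45*25/2 = -1645/18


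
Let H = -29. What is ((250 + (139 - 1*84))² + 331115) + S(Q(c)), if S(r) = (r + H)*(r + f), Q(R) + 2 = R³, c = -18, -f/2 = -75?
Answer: 33749432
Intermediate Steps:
f = 150 (f = -2*(-75) = 150)
Q(R) = -2 + R³
S(r) = (-29 + r)*(150 + r) (S(r) = (r - 29)*(r + 150) = (-29 + r)*(150 + r))
((250 + (139 - 1*84))² + 331115) + S(Q(c)) = ((250 + (139 - 1*84))² + 331115) + (-4350 + (-2 + (-18)³)² + 121*(-2 + (-18)³)) = ((250 + (139 - 84))² + 331115) + (-4350 + (-2 - 5832)² + 121*(-2 - 5832)) = ((250 + 55)² + 331115) + (-4350 + (-5834)² + 121*(-5834)) = (305² + 331115) + (-4350 + 34035556 - 705914) = (93025 + 331115) + 33325292 = 424140 + 33325292 = 33749432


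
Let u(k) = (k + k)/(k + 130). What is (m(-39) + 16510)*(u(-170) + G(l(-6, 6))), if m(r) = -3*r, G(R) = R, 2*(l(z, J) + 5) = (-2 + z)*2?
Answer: -149643/2 ≈ -74822.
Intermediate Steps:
l(z, J) = -7 + z (l(z, J) = -5 + ((-2 + z)*2)/2 = -5 + (-4 + 2*z)/2 = -5 + (-2 + z) = -7 + z)
u(k) = 2*k/(130 + k) (u(k) = (2*k)/(130 + k) = 2*k/(130 + k))
(m(-39) + 16510)*(u(-170) + G(l(-6, 6))) = (-3*(-39) + 16510)*(2*(-170)/(130 - 170) + (-7 - 6)) = (117 + 16510)*(2*(-170)/(-40) - 13) = 16627*(2*(-170)*(-1/40) - 13) = 16627*(17/2 - 13) = 16627*(-9/2) = -149643/2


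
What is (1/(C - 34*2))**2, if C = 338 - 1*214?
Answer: 1/3136 ≈ 0.00031888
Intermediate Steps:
C = 124 (C = 338 - 214 = 124)
(1/(C - 34*2))**2 = (1/(124 - 34*2))**2 = (1/(124 - 68))**2 = (1/56)**2 = 1/3136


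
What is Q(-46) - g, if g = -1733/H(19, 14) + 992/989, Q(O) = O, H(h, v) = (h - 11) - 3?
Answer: 1481507/4945 ≈ 299.60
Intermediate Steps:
H(h, v) = -14 + h (H(h, v) = (-11 + h) - 3 = -14 + h)
g = -1708977/4945 (g = -1733/(-14 + 19) + 992/989 = -1733/5 + 992*(1/989) = -1733*1/5 + 992/989 = -1733/5 + 992/989 = -1708977/4945 ≈ -345.60)
Q(-46) - g = -46 - 1*(-1708977/4945) = -46 + 1708977/4945 = 1481507/4945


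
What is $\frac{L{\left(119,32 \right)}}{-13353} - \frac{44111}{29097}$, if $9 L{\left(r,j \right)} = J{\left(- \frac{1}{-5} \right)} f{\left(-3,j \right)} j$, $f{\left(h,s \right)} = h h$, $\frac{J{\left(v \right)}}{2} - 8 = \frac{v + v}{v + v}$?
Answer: $- \frac{201924685}{129510747} \approx -1.5591$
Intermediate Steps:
$J{\left(v \right)} = 18$ ($J{\left(v \right)} = 16 + 2 \frac{v + v}{v + v} = 16 + 2 \frac{2 v}{2 v} = 16 + 2 \cdot 2 v \frac{1}{2 v} = 16 + 2 \cdot 1 = 16 + 2 = 18$)
$f{\left(h,s \right)} = h^{2}$
$L{\left(r,j \right)} = 18 j$ ($L{\left(r,j \right)} = \frac{18 \left(-3\right)^{2} j}{9} = \frac{18 \cdot 9 j}{9} = \frac{162 j}{9} = 18 j$)
$\frac{L{\left(119,32 \right)}}{-13353} - \frac{44111}{29097} = \frac{18 \cdot 32}{-13353} - \frac{44111}{29097} = 576 \left(- \frac{1}{13353}\right) - \frac{44111}{29097} = - \frac{192}{4451} - \frac{44111}{29097} = - \frac{201924685}{129510747}$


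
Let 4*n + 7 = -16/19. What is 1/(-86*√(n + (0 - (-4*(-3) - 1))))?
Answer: I*√18715/42355 ≈ 0.0032299*I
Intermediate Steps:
n = -149/76 (n = -7/4 + (-16/19)/4 = -7/4 + (-16*1/19)/4 = -7/4 + (¼)*(-16/19) = -7/4 - 4/19 = -149/76 ≈ -1.9605)
1/(-86*√(n + (0 - (-4*(-3) - 1)))) = 1/(-86*√(-149/76 + (0 - (-4*(-3) - 1)))) = 1/(-86*√(-149/76 + (0 - (12 - 1)))) = 1/(-86*√(-149/76 + (0 - 1*11))) = 1/(-86*√(-149/76 + (0 - 11))) = 1/(-86*√(-149/76 - 11)) = 1/(-43*I*√18715/19) = I*√18715/42355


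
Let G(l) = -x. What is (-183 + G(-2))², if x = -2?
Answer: 32761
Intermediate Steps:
G(l) = 2 (G(l) = -1*(-2) = 2)
(-183 + G(-2))² = (-183 + 2)² = (-181)² = 32761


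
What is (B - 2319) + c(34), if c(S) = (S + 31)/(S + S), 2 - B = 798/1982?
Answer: -156100713/67388 ≈ -2316.4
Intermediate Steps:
B = 1583/991 (B = 2 - 798/1982 = 2 - 1*399/991 = 2 - 399/991 = 1583/991 ≈ 1.5974)
c(S) = (31 + S)/(2*S) (c(S) = (31 + S)/((2*S)) = (31 + S)*(1/(2*S)) = (31 + S)/(2*S))
(B - 2319) + c(34) = (1583/991 - 2319) + (½)*(31 + 34)/34 = -2296546/991 + (½)*(1/34)*65 = -2296546/991 + 65/68 = -156100713/67388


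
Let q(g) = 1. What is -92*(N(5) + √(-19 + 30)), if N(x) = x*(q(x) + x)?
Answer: -2760 - 92*√11 ≈ -3065.1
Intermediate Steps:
N(x) = x*(1 + x)
-92*(N(5) + √(-19 + 30)) = -92*(5*(1 + 5) + √(-19 + 30)) = -92*(5*6 + √11) = -92*(30 + √11) = -2760 - 92*√11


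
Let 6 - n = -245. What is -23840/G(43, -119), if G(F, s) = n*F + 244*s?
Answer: 23840/18243 ≈ 1.3068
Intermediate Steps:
n = 251 (n = 6 - 1*(-245) = 6 + 245 = 251)
G(F, s) = 244*s + 251*F (G(F, s) = 251*F + 244*s = 244*s + 251*F)
-23840/G(43, -119) = -23840/(244*(-119) + 251*43) = -23840/(-29036 + 10793) = -23840/(-18243) = -23840*(-1/18243) = 23840/18243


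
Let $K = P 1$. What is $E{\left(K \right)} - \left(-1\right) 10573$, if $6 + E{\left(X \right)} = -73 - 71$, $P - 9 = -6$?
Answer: $10423$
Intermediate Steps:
$P = 3$ ($P = 9 - 6 = 3$)
$K = 3$ ($K = 3 \cdot 1 = 3$)
$E{\left(X \right)} = -150$ ($E{\left(X \right)} = -6 - 144 = -150$)
$E{\left(K \right)} - \left(-1\right) 10573 = -150 - \left(-1\right) 10573 = -150 - -10573 = -150 + 10573 = 10423$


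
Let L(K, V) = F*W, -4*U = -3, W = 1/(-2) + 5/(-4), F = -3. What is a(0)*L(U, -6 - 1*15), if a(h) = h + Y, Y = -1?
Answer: -21/4 ≈ -5.2500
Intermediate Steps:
W = -7/4 (W = 1*(-1/2) + 5*(-1/4) = -1/2 - 5/4 = -7/4 ≈ -1.7500)
U = 3/4 (U = -1/4*(-3) = 3/4 ≈ 0.75000)
a(h) = -1 + h (a(h) = h - 1 = -1 + h)
L(K, V) = 21/4 (L(K, V) = -3*(-7/4) = 21/4)
a(0)*L(U, -6 - 1*15) = (-1 + 0)*(21/4) = -1*21/4 = -21/4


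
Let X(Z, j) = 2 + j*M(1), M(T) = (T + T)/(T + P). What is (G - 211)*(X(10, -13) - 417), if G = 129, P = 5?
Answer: 103156/3 ≈ 34385.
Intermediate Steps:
M(T) = 2*T/(5 + T) (M(T) = (T + T)/(T + 5) = (2*T)/(5 + T) = 2*T/(5 + T))
X(Z, j) = 2 + j/3 (X(Z, j) = 2 + j*(2*1/(5 + 1)) = 2 + j*(2*1/6) = 2 + j*(2*1*(⅙)) = 2 + j*(⅓) = 2 + j/3)
(G - 211)*(X(10, -13) - 417) = (129 - 211)*((2 + (⅓)*(-13)) - 417) = -82*((2 - 13/3) - 417) = -82*(-7/3 - 417) = -82*(-1258/3) = 103156/3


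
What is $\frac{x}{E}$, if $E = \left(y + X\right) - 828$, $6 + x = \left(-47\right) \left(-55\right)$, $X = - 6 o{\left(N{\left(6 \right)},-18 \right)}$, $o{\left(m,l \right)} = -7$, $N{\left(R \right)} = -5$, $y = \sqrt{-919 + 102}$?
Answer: $- \frac{2027094}{618613} - \frac{2579 i \sqrt{817}}{618613} \approx -3.2768 - 0.11916 i$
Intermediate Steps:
$y = i \sqrt{817}$ ($y = \sqrt{-817} = i \sqrt{817} \approx 28.583 i$)
$X = 42$ ($X = \left(-6\right) \left(-7\right) = 42$)
$x = 2579$ ($x = -6 - -2585 = -6 + 2585 = 2579$)
$E = -786 + i \sqrt{817}$ ($E = \left(i \sqrt{817} + 42\right) - 828 = \left(42 + i \sqrt{817}\right) - 828 = -786 + i \sqrt{817} \approx -786.0 + 28.583 i$)
$\frac{x}{E} = \frac{2579}{-786 + i \sqrt{817}}$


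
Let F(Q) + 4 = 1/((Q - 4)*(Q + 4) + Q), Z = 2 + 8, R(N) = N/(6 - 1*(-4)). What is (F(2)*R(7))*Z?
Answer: -287/10 ≈ -28.700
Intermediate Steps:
R(N) = N/10 (R(N) = N/(6 + 4) = N/10)
Z = 10
F(Q) = -4 + 1/(Q + (-4 + Q)*(4 + Q)) (F(Q) = -4 + 1/((Q - 4)*(Q + 4) + Q) = -4 + 1/((-4 + Q)*(4 + Q) + Q) = -4 + 1/(Q + (-4 + Q)*(4 + Q)))
(F(2)*R(7))*Z = (((65 - 4*2 - 4*2²)/(-16 + 2 + 2²))*((⅒)*7))*10 = (((65 - 8 - 4*4)/(-16 + 2 + 4))*(7/10))*10 = (((65 - 8 - 16)/(-10))*(7/10))*10 = (-⅒*41*(7/10))*10 = -41/10*7/10*10 = -287/100*10 = -287/10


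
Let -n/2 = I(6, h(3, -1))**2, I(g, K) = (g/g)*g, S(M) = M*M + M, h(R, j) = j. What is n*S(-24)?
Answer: -39744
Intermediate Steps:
S(M) = M + M**2 (S(M) = M**2 + M = M + M**2)
I(g, K) = g (I(g, K) = 1*g = g)
n = -72 (n = -2*6**2 = -2*36 = -72)
n*S(-24) = -(-1728)*(1 - 24) = -(-1728)*(-23) = -72*552 = -39744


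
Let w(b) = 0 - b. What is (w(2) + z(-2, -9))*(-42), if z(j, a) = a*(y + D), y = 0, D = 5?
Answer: 1974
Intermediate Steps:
w(b) = -b
z(j, a) = 5*a (z(j, a) = a*(0 + 5) = a*5 = 5*a)
(w(2) + z(-2, -9))*(-42) = (-1*2 + 5*(-9))*(-42) = (-2 - 45)*(-42) = -47*(-42) = 1974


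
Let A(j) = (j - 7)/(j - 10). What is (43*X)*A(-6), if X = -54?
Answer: -15093/8 ≈ -1886.6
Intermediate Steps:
A(j) = (-7 + j)/(-10 + j)
(43*X)*A(-6) = (43*(-54))*((-7 - 6)/(-10 - 6)) = -2322*(-13)/(-16) = -(-1161)*(-13)/8 = -2322*13/16 = -15093/8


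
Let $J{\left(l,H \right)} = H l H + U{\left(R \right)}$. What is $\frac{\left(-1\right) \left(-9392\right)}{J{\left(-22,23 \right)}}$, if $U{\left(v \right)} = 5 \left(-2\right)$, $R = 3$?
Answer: $- \frac{587}{728} \approx -0.80632$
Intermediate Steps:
$U{\left(v \right)} = -10$
$J{\left(l,H \right)} = -10 + l H^{2}$ ($J{\left(l,H \right)} = H l H - 10 = l H^{2} - 10 = -10 + l H^{2}$)
$\frac{\left(-1\right) \left(-9392\right)}{J{\left(-22,23 \right)}} = \frac{\left(-1\right) \left(-9392\right)}{-10 - 22 \cdot 23^{2}} = \frac{9392}{-10 - 11638} = \frac{9392}{-11648} = 9392 \left(- \frac{1}{11648}\right) = - \frac{587}{728}$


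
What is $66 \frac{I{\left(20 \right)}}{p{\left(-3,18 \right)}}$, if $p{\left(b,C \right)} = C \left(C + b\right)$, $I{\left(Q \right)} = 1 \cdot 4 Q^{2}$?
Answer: $\frac{3520}{9} \approx 391.11$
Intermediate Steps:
$I{\left(Q \right)} = 4 Q^{2}$
$66 \frac{I{\left(20 \right)}}{p{\left(-3,18 \right)}} = 66 \frac{4 \cdot 20^{2}}{18 \left(18 - 3\right)} = 66 \frac{4 \cdot 400}{18 \cdot 15} = 66 \cdot \frac{1600}{270} = 66 \cdot 1600 \cdot \frac{1}{270} = 66 \cdot \frac{160}{27} = \frac{3520}{9}$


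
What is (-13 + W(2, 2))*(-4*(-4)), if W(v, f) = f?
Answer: -176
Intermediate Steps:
(-13 + W(2, 2))*(-4*(-4)) = (-13 + 2)*(-4*(-4)) = -11*16 = -176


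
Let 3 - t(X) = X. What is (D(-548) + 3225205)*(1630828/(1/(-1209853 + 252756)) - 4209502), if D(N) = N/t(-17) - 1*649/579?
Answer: -14573616514805516736926/2895 ≈ -5.0341e+18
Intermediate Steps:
t(X) = 3 - X
D(N) = -649/579 + N/20 (D(N) = N/(3 - 1*(-17)) - 1*649/579 = N/(3 + 17) - 649*1/579 = N/20 - 649/579 = -649/579 + N/20)
(D(-548) + 3225205)*(1630828/(1/(-1209853 + 252756)) - 4209502) = ((-649/579 + (1/20)*(-548)) + 3225205)*(1630828/(1/(-1209853 + 252756)) - 4209502) = ((-649/579 - 137/5) + 3225205)*(1630828/(1/(-957097)) - 4209502) = (-82568/2895 + 3225205)*(1630828/(-1/957097) - 4209502) = 9336885907*(1630828*(-957097) - 4209502)/2895 = 9336885907*(-1560860586316 - 4209502)/2895 = (9336885907/2895)*(-1560864795818) = -14573616514805516736926/2895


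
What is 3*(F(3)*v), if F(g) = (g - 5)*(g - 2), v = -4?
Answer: 24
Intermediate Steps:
F(g) = (-5 + g)*(-2 + g)
3*(F(3)*v) = 3*((10 + 3**2 - 7*3)*(-4)) = 3*((10 + 9 - 21)*(-4)) = 3*(-2*(-4)) = 3*8 = 24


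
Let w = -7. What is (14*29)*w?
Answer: -2842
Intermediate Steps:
(14*29)*w = (14*29)*(-7) = 406*(-7) = -2842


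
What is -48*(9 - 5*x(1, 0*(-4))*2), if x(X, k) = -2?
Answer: -1392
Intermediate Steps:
-48*(9 - 5*x(1, 0*(-4))*2) = -48*(9 - 5*(-2)*2) = -48*(9 + 10*2) = -48*(9 + 20) = -48*29 = -1392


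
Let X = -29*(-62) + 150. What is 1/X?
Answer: 1/1948 ≈ 0.00051335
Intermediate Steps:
X = 1948 (X = 1798 + 150 = 1948)
1/X = 1/1948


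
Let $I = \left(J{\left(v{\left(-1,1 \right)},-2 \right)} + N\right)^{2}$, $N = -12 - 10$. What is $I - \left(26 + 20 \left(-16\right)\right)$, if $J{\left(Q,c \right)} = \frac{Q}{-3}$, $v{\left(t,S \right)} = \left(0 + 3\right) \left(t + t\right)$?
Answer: $694$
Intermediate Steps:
$v{\left(t,S \right)} = 6 t$ ($v{\left(t,S \right)} = 3 \cdot 2 t = 6 t$)
$J{\left(Q,c \right)} = - \frac{Q}{3}$ ($J{\left(Q,c \right)} = Q \left(- \frac{1}{3}\right) = - \frac{Q}{3}$)
$N = -22$
$I = 400$ ($I = \left(- \frac{6 \left(-1\right)}{3} - 22\right)^{2} = \left(\left(- \frac{1}{3}\right) \left(-6\right) - 22\right)^{2} = \left(2 - 22\right)^{2} = \left(-20\right)^{2} = 400$)
$I - \left(26 + 20 \left(-16\right)\right) = 400 - \left(26 + 20 \left(-16\right)\right) = 400 - \left(26 - 320\right) = 400 - -294 = 400 + 294 = 694$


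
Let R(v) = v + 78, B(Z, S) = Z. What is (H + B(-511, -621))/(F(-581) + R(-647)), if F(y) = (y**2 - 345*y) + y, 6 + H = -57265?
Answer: -28891/268428 ≈ -0.10763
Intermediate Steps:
H = -57271 (H = -6 - 57265 = -57271)
F(y) = y**2 - 344*y
R(v) = 78 + v
(H + B(-511, -621))/(F(-581) + R(-647)) = (-57271 - 511)/(-581*(-344 - 581) + (78 - 647)) = -57782/(-581*(-925) - 569) = -57782/(537425 - 569) = -57782/536856 = -57782*1/536856 = -28891/268428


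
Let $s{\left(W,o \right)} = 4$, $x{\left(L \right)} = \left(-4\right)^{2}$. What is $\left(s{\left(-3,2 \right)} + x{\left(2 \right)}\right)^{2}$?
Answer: $400$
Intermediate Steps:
$x{\left(L \right)} = 16$
$\left(s{\left(-3,2 \right)} + x{\left(2 \right)}\right)^{2} = \left(4 + 16\right)^{2} = 20^{2} = 400$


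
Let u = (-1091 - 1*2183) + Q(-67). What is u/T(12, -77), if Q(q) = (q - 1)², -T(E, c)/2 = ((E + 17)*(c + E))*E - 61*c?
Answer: 675/17923 ≈ 0.037661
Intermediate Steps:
T(E, c) = 122*c - 2*E*(17 + E)*(E + c) (T(E, c) = -2*(((E + 17)*(c + E))*E - 61*c) = -2*(((17 + E)*(E + c))*E - 61*c) = -2*(E*(17 + E)*(E + c) - 61*c) = -2*(-61*c + E*(17 + E)*(E + c)) = 122*c - 2*E*(17 + E)*(E + c))
Q(q) = (-1 + q)²
u = 1350 (u = (-1091 - 1*2183) + (-1 - 67)² = (-1091 - 2183) + (-68)² = -3274 + 4624 = 1350)
u/T(12, -77) = 1350/(-34*12² - 2*12³ + 122*(-77) - 34*12*(-77) - 2*(-77)*12²) = 1350/(-34*144 - 2*1728 - 9394 + 31416 - 2*(-77)*144) = 1350/(-4896 - 3456 - 9394 + 31416 + 22176) = 1350/35846 = 1350*(1/35846) = 675/17923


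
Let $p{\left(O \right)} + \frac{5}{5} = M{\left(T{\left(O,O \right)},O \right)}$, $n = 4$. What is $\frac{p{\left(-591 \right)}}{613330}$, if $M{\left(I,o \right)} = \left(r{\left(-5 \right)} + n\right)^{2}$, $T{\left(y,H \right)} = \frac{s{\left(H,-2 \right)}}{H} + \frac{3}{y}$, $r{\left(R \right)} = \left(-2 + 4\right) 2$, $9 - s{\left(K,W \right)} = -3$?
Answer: $\frac{63}{613330} \approx 0.00010272$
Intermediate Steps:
$s{\left(K,W \right)} = 12$ ($s{\left(K,W \right)} = 9 - -3 = 9 + 3 = 12$)
$r{\left(R \right)} = 4$ ($r{\left(R \right)} = 2 \cdot 2 = 4$)
$T{\left(y,H \right)} = \frac{3}{y} + \frac{12}{H}$ ($T{\left(y,H \right)} = \frac{12}{H} + \frac{3}{y} = \frac{3}{y} + \frac{12}{H}$)
$M{\left(I,o \right)} = 64$ ($M{\left(I,o \right)} = \left(4 + 4\right)^{2} = 8^{2} = 64$)
$p{\left(O \right)} = 63$ ($p{\left(O \right)} = -1 + 64 = 63$)
$\frac{p{\left(-591 \right)}}{613330} = \frac{63}{613330}$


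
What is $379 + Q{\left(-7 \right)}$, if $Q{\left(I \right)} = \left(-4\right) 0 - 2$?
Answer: $377$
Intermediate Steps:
$Q{\left(I \right)} = -2$ ($Q{\left(I \right)} = 0 - 2 = -2$)
$379 + Q{\left(-7 \right)} = 379 - 2 = 377$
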